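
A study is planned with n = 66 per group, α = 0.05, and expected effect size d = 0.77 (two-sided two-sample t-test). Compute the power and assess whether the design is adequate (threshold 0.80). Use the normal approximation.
Power ≈ 0.99; the study is adequately powered (power ≥ 0.80)

Power calculation (two-sample t-test, normal approximation):
z_β = d · √(n/2) - z_{α/2}
z_β = 0.77 · √(66/2) - 1.960
z_β = 0.77 · 5.745 - 1.960
z_β = 2.463

Power = Φ(z_β) = Φ(2.463) ≈ 0.993

Effect size d = 0.77 is medium by Cohen's convention (0.2/0.5/0.8).

Threshold: power ≥ 0.80 is conventionally adequate.
Power ≈ 0.99 → the study is adequately powered (power ≥ 0.80).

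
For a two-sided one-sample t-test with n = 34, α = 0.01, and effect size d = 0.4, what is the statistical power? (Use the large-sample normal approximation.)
Power ≈ 0.40

Power calculation (one-sample t-test, normal approximation):
z_β = d · √n - z_{α/2}
z_β = 0.4 · √34 - 2.576
z_β = 0.4 · 5.831 - 2.576
z_β = -0.243

Power = Φ(z_β) = Φ(-0.243) ≈ 0.404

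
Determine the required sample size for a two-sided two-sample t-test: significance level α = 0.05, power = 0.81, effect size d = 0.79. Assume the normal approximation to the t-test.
n = 26 per group

Sample size formula (two-sample t-test, normal approximation):
n = 2 · ((z_{α/2} + z_β) / d)²

z_{α/2} = 1.960 (for α = 0.05, two-sided)
z_β = 0.878 (for power = 0.81)
d = 0.79

n = 2 · ((1.960 + 0.878) / 0.79)²
n = 2 · (3.592)²
n ≈ 25.80
Round up to the next whole number: n = 26 per group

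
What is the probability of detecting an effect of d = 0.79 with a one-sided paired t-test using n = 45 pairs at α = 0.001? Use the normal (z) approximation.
Power ≈ 0.99

Power calculation (paired t-test, normal approximation):
z_β = d · √n - z_α
z_β = 0.79 · √45 - 3.090
z_β = 0.79 · 6.708 - 3.090
z_β = 2.209

Power = Φ(z_β) = Φ(2.209) ≈ 0.986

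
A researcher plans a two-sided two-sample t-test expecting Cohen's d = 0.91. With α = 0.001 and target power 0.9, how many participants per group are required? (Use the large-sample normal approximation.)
n = 51 per group

Sample size formula (two-sample t-test, normal approximation):
n = 2 · ((z_{α/2} + z_β) / d)²

z_{α/2} = 3.291 (for α = 0.001, two-sided)
z_β = 1.282 (for power = 0.9)
d = 0.91

n = 2 · ((3.291 + 1.282) / 0.91)²
n = 2 · (5.025)²
n ≈ 50.50
Round up to the next whole number: n = 51 per group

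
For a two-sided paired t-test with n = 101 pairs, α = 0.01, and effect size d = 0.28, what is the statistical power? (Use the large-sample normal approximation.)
Power ≈ 0.59

Power calculation (paired t-test, normal approximation):
z_β = d · √n - z_{α/2}
z_β = 0.28 · √101 - 2.576
z_β = 0.28 · 10.050 - 2.576
z_β = 0.238

Power = Φ(z_β) = Φ(0.238) ≈ 0.594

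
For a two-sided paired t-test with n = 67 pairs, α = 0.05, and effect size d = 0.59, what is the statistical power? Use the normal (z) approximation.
Power ≈ 1.00

Power calculation (paired t-test, normal approximation):
z_β = d · √n - z_{α/2}
z_β = 0.59 · √67 - 1.960
z_β = 0.59 · 8.185 - 1.960
z_β = 2.869

Power = Φ(z_β) = Φ(2.869) ≈ 0.998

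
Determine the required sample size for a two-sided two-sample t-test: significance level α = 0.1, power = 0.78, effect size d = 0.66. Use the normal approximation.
n = 27 per group

Sample size formula (two-sample t-test, normal approximation):
n = 2 · ((z_{α/2} + z_β) / d)²

z_{α/2} = 1.645 (for α = 0.1, two-sided)
z_β = 0.772 (for power = 0.78)
d = 0.66

n = 2 · ((1.645 + 0.772) / 0.66)²
n = 2 · (3.662)²
n ≈ 26.82
Round up to the next whole number: n = 27 per group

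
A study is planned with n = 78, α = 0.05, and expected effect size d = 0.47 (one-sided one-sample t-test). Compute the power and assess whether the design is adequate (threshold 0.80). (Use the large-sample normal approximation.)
Power ≈ 0.99; the study is adequately powered (power ≥ 0.80)

Power calculation (one-sample t-test, normal approximation):
z_β = d · √n - z_α
z_β = 0.47 · √78 - 1.645
z_β = 0.47 · 8.832 - 1.645
z_β = 2.506

Power = Φ(z_β) = Φ(2.506) ≈ 0.994

Effect size d = 0.47 is small by Cohen's convention (0.2/0.5/0.8).

Threshold: power ≥ 0.80 is conventionally adequate.
Power ≈ 0.99 → the study is adequately powered (power ≥ 0.80).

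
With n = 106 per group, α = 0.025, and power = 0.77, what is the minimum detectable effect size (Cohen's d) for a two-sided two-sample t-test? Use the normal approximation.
d ≈ 0.41

Minimum detectable effect (two-sample t-test, normal approximation):
d = (z_{α/2} + z_β) / √(n/2)
d = (2.241 + 0.739) / √(106/2)
d = 2.980 / 7.280
d ≈ 0.41

By Cohen's convention (0.2 small / 0.5 medium / 0.8 large): small effect.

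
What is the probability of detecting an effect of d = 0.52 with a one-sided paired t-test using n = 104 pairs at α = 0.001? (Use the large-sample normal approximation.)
Power ≈ 0.99

Power calculation (paired t-test, normal approximation):
z_β = d · √n - z_α
z_β = 0.52 · √104 - 3.090
z_β = 0.52 · 10.198 - 3.090
z_β = 2.213

Power = Φ(z_β) = Φ(2.213) ≈ 0.987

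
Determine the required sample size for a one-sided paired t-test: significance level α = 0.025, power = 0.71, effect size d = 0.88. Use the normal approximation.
n = 9 pairs

Sample size formula (paired t-test, normal approximation):
n = ((z_α + z_β) / d)²

z_α = 1.960 (for α = 0.025, one-sided)
z_β = 0.553 (for power = 0.71)
d = 0.88

n = ((1.960 + 0.553) / 0.88)²
n = (2.856)²
n ≈ 8.16
Round up to the next whole number: n = 9 pairs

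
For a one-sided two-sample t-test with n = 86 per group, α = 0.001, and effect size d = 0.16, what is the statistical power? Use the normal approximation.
Power ≈ 0.02

Power calculation (two-sample t-test, normal approximation):
z_β = d · √(n/2) - z_α
z_β = 0.16 · √(86/2) - 3.090
z_β = 0.16 · 6.557 - 3.090
z_β = -2.041

Power = Φ(z_β) = Φ(-2.041) ≈ 0.021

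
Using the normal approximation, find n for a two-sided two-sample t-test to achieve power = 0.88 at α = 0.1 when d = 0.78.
n = 27 per group

Sample size formula (two-sample t-test, normal approximation):
n = 2 · ((z_{α/2} + z_β) / d)²

z_{α/2} = 1.645 (for α = 0.1, two-sided)
z_β = 1.175 (for power = 0.88)
d = 0.78

n = 2 · ((1.645 + 1.175) / 0.78)²
n = 2 · (3.615)²
n ≈ 26.14
Round up to the next whole number: n = 27 per group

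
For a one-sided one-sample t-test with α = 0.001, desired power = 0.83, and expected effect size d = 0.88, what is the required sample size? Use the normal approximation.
n = 22

Sample size formula (one-sample t-test, normal approximation):
n = ((z_α + z_β) / d)²

z_α = 3.090 (for α = 0.001, one-sided)
z_β = 0.954 (for power = 0.83)
d = 0.88

n = ((3.090 + 0.954) / 0.88)²
n = (4.595)²
n ≈ 21.11
Round up to the next whole number: n = 22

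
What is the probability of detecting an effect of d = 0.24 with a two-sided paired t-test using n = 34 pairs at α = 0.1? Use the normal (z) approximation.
Power ≈ 0.40

Power calculation (paired t-test, normal approximation):
z_β = d · √n - z_{α/2}
z_β = 0.24 · √34 - 1.645
z_β = 0.24 · 5.831 - 1.645
z_β = -0.245

Power = Φ(z_β) = Φ(-0.245) ≈ 0.403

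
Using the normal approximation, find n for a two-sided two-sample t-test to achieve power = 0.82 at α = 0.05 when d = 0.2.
n = 414 per group

Sample size formula (two-sample t-test, normal approximation):
n = 2 · ((z_{α/2} + z_β) / d)²

z_{α/2} = 1.960 (for α = 0.05, two-sided)
z_β = 0.915 (for power = 0.82)
d = 0.2

n = 2 · ((1.960 + 0.915) / 0.2)²
n = 2 · (14.375)²
n ≈ 413.28
Round up to the next whole number: n = 414 per group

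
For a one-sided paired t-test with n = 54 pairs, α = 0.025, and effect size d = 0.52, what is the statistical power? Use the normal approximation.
Power ≈ 0.97

Power calculation (paired t-test, normal approximation):
z_β = d · √n - z_α
z_β = 0.52 · √54 - 1.960
z_β = 0.52 · 7.348 - 1.960
z_β = 1.861

Power = Φ(z_β) = Φ(1.861) ≈ 0.969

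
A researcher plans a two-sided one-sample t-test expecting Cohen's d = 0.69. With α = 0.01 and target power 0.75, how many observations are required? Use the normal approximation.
n = 23

Sample size formula (one-sample t-test, normal approximation):
n = ((z_{α/2} + z_β) / d)²

z_{α/2} = 2.576 (for α = 0.01, two-sided)
z_β = 0.674 (for power = 0.75)
d = 0.69

n = ((2.576 + 0.674) / 0.69)²
n = (4.710)²
n ≈ 22.18
Round up to the next whole number: n = 23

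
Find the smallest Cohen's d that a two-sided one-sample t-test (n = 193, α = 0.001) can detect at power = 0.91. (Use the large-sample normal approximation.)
d ≈ 0.33

Minimum detectable effect (one-sample t-test, normal approximation):
d = (z_{α/2} + z_β) / √n
d = (3.291 + 1.341) / √193
d = 4.631 / 13.892
d ≈ 0.33

By Cohen's convention (0.2 small / 0.5 medium / 0.8 large): small effect.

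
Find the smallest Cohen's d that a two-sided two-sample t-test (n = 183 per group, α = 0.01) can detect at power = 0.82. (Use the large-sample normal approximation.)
d ≈ 0.36

Minimum detectable effect (two-sample t-test, normal approximation):
d = (z_{α/2} + z_β) / √(n/2)
d = (2.576 + 0.915) / √(183/2)
d = 3.491 / 9.566
d ≈ 0.36

By Cohen's convention (0.2 small / 0.5 medium / 0.8 large): small effect.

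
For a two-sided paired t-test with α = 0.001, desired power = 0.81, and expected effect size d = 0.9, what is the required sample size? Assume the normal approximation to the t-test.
n = 22 pairs

Sample size formula (paired t-test, normal approximation):
n = ((z_{α/2} + z_β) / d)²

z_{α/2} = 3.291 (for α = 0.001, two-sided)
z_β = 0.878 (for power = 0.81)
d = 0.9

n = ((3.291 + 0.878) / 0.9)²
n = (4.632)²
n ≈ 21.46
Round up to the next whole number: n = 22 pairs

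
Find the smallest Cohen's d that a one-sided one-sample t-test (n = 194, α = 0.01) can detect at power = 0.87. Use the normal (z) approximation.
d ≈ 0.25

Minimum detectable effect (one-sample t-test, normal approximation):
d = (z_α + z_β) / √n
d = (2.326 + 1.126) / √194
d = 3.453 / 13.928
d ≈ 0.25

By Cohen's convention (0.2 small / 0.5 medium / 0.8 large): small effect.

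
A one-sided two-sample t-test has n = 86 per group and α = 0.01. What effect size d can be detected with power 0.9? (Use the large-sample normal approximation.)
d ≈ 0.55

Minimum detectable effect (two-sample t-test, normal approximation):
d = (z_α + z_β) / √(n/2)
d = (2.326 + 1.282) / √(86/2)
d = 3.608 / 6.557
d ≈ 0.55

By Cohen's convention (0.2 small / 0.5 medium / 0.8 large): medium effect.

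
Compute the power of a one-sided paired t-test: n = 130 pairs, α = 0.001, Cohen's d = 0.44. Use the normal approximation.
Power ≈ 0.97

Power calculation (paired t-test, normal approximation):
z_β = d · √n - z_α
z_β = 0.44 · √130 - 3.090
z_β = 0.44 · 11.402 - 3.090
z_β = 1.927

Power = Φ(z_β) = Φ(1.927) ≈ 0.973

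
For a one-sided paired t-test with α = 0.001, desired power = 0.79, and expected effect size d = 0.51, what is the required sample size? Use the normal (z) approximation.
n = 59 pairs

Sample size formula (paired t-test, normal approximation):
n = ((z_α + z_β) / d)²

z_α = 3.090 (for α = 0.001, one-sided)
z_β = 0.806 (for power = 0.79)
d = 0.51

n = ((3.090 + 0.806) / 0.51)²
n = (7.639)²
n ≈ 58.35
Round up to the next whole number: n = 59 pairs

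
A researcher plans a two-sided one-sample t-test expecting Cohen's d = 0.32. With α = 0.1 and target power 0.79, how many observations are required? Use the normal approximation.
n = 59

Sample size formula (one-sample t-test, normal approximation):
n = ((z_{α/2} + z_β) / d)²

z_{α/2} = 1.645 (for α = 0.1, two-sided)
z_β = 0.806 (for power = 0.79)
d = 0.32

n = ((1.645 + 0.806) / 0.32)²
n = (7.659)²
n ≈ 58.66
Round up to the next whole number: n = 59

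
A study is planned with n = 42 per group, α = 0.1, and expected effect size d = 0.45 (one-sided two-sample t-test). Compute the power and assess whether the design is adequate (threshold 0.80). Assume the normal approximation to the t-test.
Power ≈ 0.78; the study is underpowered (power < 0.80)

Power calculation (two-sample t-test, normal approximation):
z_β = d · √(n/2) - z_α
z_β = 0.45 · √(42/2) - 1.282
z_β = 0.45 · 4.583 - 1.282
z_β = 0.781

Power = Φ(z_β) = Φ(0.781) ≈ 0.782

Effect size d = 0.45 is small by Cohen's convention (0.2/0.5/0.8).

Threshold: power ≥ 0.80 is conventionally adequate.
Power ≈ 0.78 → the study is underpowered (power < 0.80).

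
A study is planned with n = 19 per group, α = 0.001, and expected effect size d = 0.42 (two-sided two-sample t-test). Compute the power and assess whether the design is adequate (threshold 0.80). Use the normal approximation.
Power ≈ 0.02; the study is underpowered (power < 0.80)

Power calculation (two-sample t-test, normal approximation):
z_β = d · √(n/2) - z_{α/2}
z_β = 0.42 · √(19/2) - 3.291
z_β = 0.42 · 3.082 - 3.291
z_β = -1.996

Power = Φ(z_β) = Φ(-1.996) ≈ 0.023

Effect size d = 0.42 is small by Cohen's convention (0.2/0.5/0.8).

Threshold: power ≥ 0.80 is conventionally adequate.
Power ≈ 0.02 → the study is underpowered (power < 0.80).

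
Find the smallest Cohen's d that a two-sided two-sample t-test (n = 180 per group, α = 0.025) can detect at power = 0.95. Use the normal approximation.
d ≈ 0.41

Minimum detectable effect (two-sample t-test, normal approximation):
d = (z_{α/2} + z_β) / √(n/2)
d = (2.241 + 1.645) / √(180/2)
d = 3.886 / 9.487
d ≈ 0.41

By Cohen's convention (0.2 small / 0.5 medium / 0.8 large): small effect.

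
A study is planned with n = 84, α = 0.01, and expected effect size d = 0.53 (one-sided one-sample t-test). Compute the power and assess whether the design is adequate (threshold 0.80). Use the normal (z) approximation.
Power ≈ 0.99; the study is adequately powered (power ≥ 0.80)

Power calculation (one-sample t-test, normal approximation):
z_β = d · √n - z_α
z_β = 0.53 · √84 - 2.326
z_β = 0.53 · 9.165 - 2.326
z_β = 2.531

Power = Φ(z_β) = Φ(2.531) ≈ 0.994

Effect size d = 0.53 is medium by Cohen's convention (0.2/0.5/0.8).

Threshold: power ≥ 0.80 is conventionally adequate.
Power ≈ 0.99 → the study is adequately powered (power ≥ 0.80).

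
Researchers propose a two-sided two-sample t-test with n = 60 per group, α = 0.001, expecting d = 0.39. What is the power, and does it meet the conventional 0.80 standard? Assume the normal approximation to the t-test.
Power ≈ 0.12; the study is underpowered (power < 0.80)

Power calculation (two-sample t-test, normal approximation):
z_β = d · √(n/2) - z_{α/2}
z_β = 0.39 · √(60/2) - 3.291
z_β = 0.39 · 5.477 - 3.291
z_β = -1.154

Power = Φ(z_β) = Φ(-1.154) ≈ 0.124

Effect size d = 0.39 is small by Cohen's convention (0.2/0.5/0.8).

Threshold: power ≥ 0.80 is conventionally adequate.
Power ≈ 0.12 → the study is underpowered (power < 0.80).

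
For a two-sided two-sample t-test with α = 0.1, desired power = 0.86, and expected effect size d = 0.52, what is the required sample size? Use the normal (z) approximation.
n = 55 per group

Sample size formula (two-sample t-test, normal approximation):
n = 2 · ((z_{α/2} + z_β) / d)²

z_{α/2} = 1.645 (for α = 0.1, two-sided)
z_β = 1.080 (for power = 0.86)
d = 0.52

n = 2 · ((1.645 + 1.080) / 0.52)²
n = 2 · (5.240)²
n ≈ 54.92
Round up to the next whole number: n = 55 per group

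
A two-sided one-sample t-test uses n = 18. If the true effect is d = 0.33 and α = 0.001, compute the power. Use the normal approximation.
Power ≈ 0.03

Power calculation (one-sample t-test, normal approximation):
z_β = d · √n - z_{α/2}
z_β = 0.33 · √18 - 3.291
z_β = 0.33 · 4.243 - 3.291
z_β = -1.890

Power = Φ(z_β) = Φ(-1.890) ≈ 0.029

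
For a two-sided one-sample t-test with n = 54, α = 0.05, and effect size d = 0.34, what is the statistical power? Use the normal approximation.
Power ≈ 0.70

Power calculation (one-sample t-test, normal approximation):
z_β = d · √n - z_{α/2}
z_β = 0.34 · √54 - 1.960
z_β = 0.34 · 7.348 - 1.960
z_β = 0.539

Power = Φ(z_β) = Φ(0.539) ≈ 0.705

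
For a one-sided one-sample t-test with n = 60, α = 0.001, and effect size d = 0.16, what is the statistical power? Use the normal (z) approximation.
Power ≈ 0.03

Power calculation (one-sample t-test, normal approximation):
z_β = d · √n - z_α
z_β = 0.16 · √60 - 3.090
z_β = 0.16 · 7.746 - 3.090
z_β = -1.851

Power = Φ(z_β) = Φ(-1.851) ≈ 0.032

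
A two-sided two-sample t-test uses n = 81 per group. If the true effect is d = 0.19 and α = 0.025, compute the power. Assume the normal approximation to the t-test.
Power ≈ 0.15

Power calculation (two-sample t-test, normal approximation):
z_β = d · √(n/2) - z_{α/2}
z_β = 0.19 · √(81/2) - 2.241
z_β = 0.19 · 6.364 - 2.241
z_β = -1.032

Power = Φ(z_β) = Φ(-1.032) ≈ 0.151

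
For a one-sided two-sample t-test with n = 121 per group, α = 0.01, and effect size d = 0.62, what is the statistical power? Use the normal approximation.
Power ≈ 0.99

Power calculation (two-sample t-test, normal approximation):
z_β = d · √(n/2) - z_α
z_β = 0.62 · √(121/2) - 2.326
z_β = 0.62 · 7.778 - 2.326
z_β = 2.496

Power = Φ(z_β) = Φ(2.496) ≈ 0.994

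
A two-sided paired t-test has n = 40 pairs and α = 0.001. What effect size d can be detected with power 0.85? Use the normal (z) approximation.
d ≈ 0.68

Minimum detectable effect (paired t-test, normal approximation):
d = (z_{α/2} + z_β) / √n
d = (3.291 + 1.036) / √40
d = 4.327 / 6.325
d ≈ 0.68

By Cohen's convention (0.2 small / 0.5 medium / 0.8 large): medium effect.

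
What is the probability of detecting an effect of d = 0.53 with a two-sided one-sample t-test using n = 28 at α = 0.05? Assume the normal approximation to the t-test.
Power ≈ 0.80

Power calculation (one-sample t-test, normal approximation):
z_β = d · √n - z_{α/2}
z_β = 0.53 · √28 - 1.960
z_β = 0.53 · 5.292 - 1.960
z_β = 0.845

Power = Φ(z_β) = Φ(0.845) ≈ 0.801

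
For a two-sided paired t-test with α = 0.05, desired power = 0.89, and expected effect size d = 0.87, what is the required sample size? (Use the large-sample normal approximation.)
n = 14 pairs

Sample size formula (paired t-test, normal approximation):
n = ((z_{α/2} + z_β) / d)²

z_{α/2} = 1.960 (for α = 0.05, two-sided)
z_β = 1.227 (for power = 0.89)
d = 0.87

n = ((1.960 + 1.227) / 0.87)²
n = (3.663)²
n ≈ 13.42
Round up to the next whole number: n = 14 pairs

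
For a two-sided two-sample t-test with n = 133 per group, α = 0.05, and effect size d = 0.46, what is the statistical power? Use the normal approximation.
Power ≈ 0.96

Power calculation (two-sample t-test, normal approximation):
z_β = d · √(n/2) - z_{α/2}
z_β = 0.46 · √(133/2) - 1.960
z_β = 0.46 · 8.155 - 1.960
z_β = 1.791

Power = Φ(z_β) = Φ(1.791) ≈ 0.963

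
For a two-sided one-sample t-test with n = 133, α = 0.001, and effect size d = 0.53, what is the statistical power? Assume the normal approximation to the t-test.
Power ≈ 1.00

Power calculation (one-sample t-test, normal approximation):
z_β = d · √n - z_{α/2}
z_β = 0.53 · √133 - 3.291
z_β = 0.53 · 11.533 - 3.291
z_β = 2.822

Power = Φ(z_β) = Φ(2.822) ≈ 0.998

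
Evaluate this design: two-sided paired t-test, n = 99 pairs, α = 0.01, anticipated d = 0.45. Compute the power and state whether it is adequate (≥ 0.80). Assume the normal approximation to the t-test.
Power ≈ 0.97; the study is adequately powered (power ≥ 0.80)

Power calculation (paired t-test, normal approximation):
z_β = d · √n - z_{α/2}
z_β = 0.45 · √99 - 2.576
z_β = 0.45 · 9.950 - 2.576
z_β = 1.902

Power = Φ(z_β) = Φ(1.902) ≈ 0.971

Effect size d = 0.45 is small by Cohen's convention (0.2/0.5/0.8).

Threshold: power ≥ 0.80 is conventionally adequate.
Power ≈ 0.97 → the study is adequately powered (power ≥ 0.80).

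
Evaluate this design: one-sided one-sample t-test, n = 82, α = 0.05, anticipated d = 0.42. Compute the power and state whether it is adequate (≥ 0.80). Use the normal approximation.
Power ≈ 0.98; the study is adequately powered (power ≥ 0.80)

Power calculation (one-sample t-test, normal approximation):
z_β = d · √n - z_α
z_β = 0.42 · √82 - 1.645
z_β = 0.42 · 9.055 - 1.645
z_β = 2.158

Power = Φ(z_β) = Φ(2.158) ≈ 0.985

Effect size d = 0.42 is small by Cohen's convention (0.2/0.5/0.8).

Threshold: power ≥ 0.80 is conventionally adequate.
Power ≈ 0.98 → the study is adequately powered (power ≥ 0.80).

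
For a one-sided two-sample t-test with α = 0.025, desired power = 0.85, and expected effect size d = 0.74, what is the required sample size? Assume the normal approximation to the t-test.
n = 33 per group

Sample size formula (two-sample t-test, normal approximation):
n = 2 · ((z_α + z_β) / d)²

z_α = 1.960 (for α = 0.025, one-sided)
z_β = 1.036 (for power = 0.85)
d = 0.74

n = 2 · ((1.960 + 1.036) / 0.74)²
n = 2 · (4.049)²
n ≈ 32.79
Round up to the next whole number: n = 33 per group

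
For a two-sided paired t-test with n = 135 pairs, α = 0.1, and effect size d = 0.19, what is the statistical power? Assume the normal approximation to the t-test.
Power ≈ 0.71

Power calculation (paired t-test, normal approximation):
z_β = d · √n - z_{α/2}
z_β = 0.19 · √135 - 1.645
z_β = 0.19 · 11.619 - 1.645
z_β = 0.563

Power = Φ(z_β) = Φ(0.563) ≈ 0.713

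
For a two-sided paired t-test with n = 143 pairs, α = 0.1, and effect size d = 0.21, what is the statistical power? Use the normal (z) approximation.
Power ≈ 0.81

Power calculation (paired t-test, normal approximation):
z_β = d · √n - z_{α/2}
z_β = 0.21 · √143 - 1.645
z_β = 0.21 · 11.958 - 1.645
z_β = 0.866

Power = Φ(z_β) = Φ(0.866) ≈ 0.807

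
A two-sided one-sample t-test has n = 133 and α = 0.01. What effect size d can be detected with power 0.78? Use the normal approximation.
d ≈ 0.29

Minimum detectable effect (one-sample t-test, normal approximation):
d = (z_{α/2} + z_β) / √n
d = (2.576 + 0.772) / √133
d = 3.348 / 11.533
d ≈ 0.29

By Cohen's convention (0.2 small / 0.5 medium / 0.8 large): small effect.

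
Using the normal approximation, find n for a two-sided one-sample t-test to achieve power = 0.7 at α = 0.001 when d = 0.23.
n = 276

Sample size formula (one-sample t-test, normal approximation):
n = ((z_{α/2} + z_β) / d)²

z_{α/2} = 3.291 (for α = 0.001, two-sided)
z_β = 0.524 (for power = 0.7)
d = 0.23

n = ((3.291 + 0.524) / 0.23)²
n = (16.587)²
n ≈ 275.13
Round up to the next whole number: n = 276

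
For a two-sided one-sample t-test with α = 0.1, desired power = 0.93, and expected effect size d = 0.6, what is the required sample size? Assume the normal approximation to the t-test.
n = 28

Sample size formula (one-sample t-test, normal approximation):
n = ((z_{α/2} + z_β) / d)²

z_{α/2} = 1.645 (for α = 0.1, two-sided)
z_β = 1.476 (for power = 0.93)
d = 0.6

n = ((1.645 + 1.476) / 0.6)²
n = (5.202)²
n ≈ 27.06
Round up to the next whole number: n = 28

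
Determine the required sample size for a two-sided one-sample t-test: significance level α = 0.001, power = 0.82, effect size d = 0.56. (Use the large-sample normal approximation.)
n = 57

Sample size formula (one-sample t-test, normal approximation):
n = ((z_{α/2} + z_β) / d)²

z_{α/2} = 3.291 (for α = 0.001, two-sided)
z_β = 0.915 (for power = 0.82)
d = 0.56

n = ((3.291 + 0.915) / 0.56)²
n = (7.511)²
n ≈ 56.42
Round up to the next whole number: n = 57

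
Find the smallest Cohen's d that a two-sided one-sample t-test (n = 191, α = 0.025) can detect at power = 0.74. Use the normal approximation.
d ≈ 0.21

Minimum detectable effect (one-sample t-test, normal approximation):
d = (z_{α/2} + z_β) / √n
d = (2.241 + 0.643) / √191
d = 2.885 / 13.820
d ≈ 0.21

By Cohen's convention (0.2 small / 0.5 medium / 0.8 large): small effect.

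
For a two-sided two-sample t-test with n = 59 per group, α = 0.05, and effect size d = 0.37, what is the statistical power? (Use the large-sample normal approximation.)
Power ≈ 0.52

Power calculation (two-sample t-test, normal approximation):
z_β = d · √(n/2) - z_{α/2}
z_β = 0.37 · √(59/2) - 1.960
z_β = 0.37 · 5.431 - 1.960
z_β = 0.050

Power = Φ(z_β) = Φ(0.050) ≈ 0.520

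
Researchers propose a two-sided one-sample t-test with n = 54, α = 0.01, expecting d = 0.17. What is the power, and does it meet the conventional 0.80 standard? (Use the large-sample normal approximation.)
Power ≈ 0.09; the study is underpowered (power < 0.80)

Power calculation (one-sample t-test, normal approximation):
z_β = d · √n - z_{α/2}
z_β = 0.17 · √54 - 2.576
z_β = 0.17 · 7.348 - 2.576
z_β = -1.327

Power = Φ(z_β) = Φ(-1.327) ≈ 0.092

Effect size d = 0.17 is very small by Cohen's convention (0.2/0.5/0.8).

Threshold: power ≥ 0.80 is conventionally adequate.
Power ≈ 0.09 → the study is underpowered (power < 0.80).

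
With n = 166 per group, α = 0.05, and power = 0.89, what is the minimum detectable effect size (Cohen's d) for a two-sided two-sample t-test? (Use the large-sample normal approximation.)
d ≈ 0.35

Minimum detectable effect (two-sample t-test, normal approximation):
d = (z_{α/2} + z_β) / √(n/2)
d = (1.960 + 1.227) / √(166/2)
d = 3.186 / 9.110
d ≈ 0.35

By Cohen's convention (0.2 small / 0.5 medium / 0.8 large): small effect.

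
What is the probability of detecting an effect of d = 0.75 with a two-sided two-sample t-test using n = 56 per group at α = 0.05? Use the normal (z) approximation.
Power ≈ 0.98

Power calculation (two-sample t-test, normal approximation):
z_β = d · √(n/2) - z_{α/2}
z_β = 0.75 · √(56/2) - 1.960
z_β = 0.75 · 5.292 - 1.960
z_β = 2.009

Power = Φ(z_β) = Φ(2.009) ≈ 0.978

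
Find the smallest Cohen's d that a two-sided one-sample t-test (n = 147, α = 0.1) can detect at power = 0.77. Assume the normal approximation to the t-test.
d ≈ 0.20

Minimum detectable effect (one-sample t-test, normal approximation):
d = (z_{α/2} + z_β) / √n
d = (1.645 + 0.739) / √147
d = 2.384 / 12.124
d ≈ 0.20

By Cohen's convention (0.2 small / 0.5 medium / 0.8 large): small effect.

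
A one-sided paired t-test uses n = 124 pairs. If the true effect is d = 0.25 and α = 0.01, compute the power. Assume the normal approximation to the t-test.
Power ≈ 0.68

Power calculation (paired t-test, normal approximation):
z_β = d · √n - z_α
z_β = 0.25 · √124 - 2.326
z_β = 0.25 · 11.136 - 2.326
z_β = 0.458

Power = Φ(z_β) = Φ(0.458) ≈ 0.676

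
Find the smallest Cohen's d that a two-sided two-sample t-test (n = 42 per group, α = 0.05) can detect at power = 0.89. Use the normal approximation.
d ≈ 0.70

Minimum detectable effect (two-sample t-test, normal approximation):
d = (z_{α/2} + z_β) / √(n/2)
d = (1.960 + 1.227) / √(42/2)
d = 3.186 / 4.583
d ≈ 0.70

By Cohen's convention (0.2 small / 0.5 medium / 0.8 large): medium effect.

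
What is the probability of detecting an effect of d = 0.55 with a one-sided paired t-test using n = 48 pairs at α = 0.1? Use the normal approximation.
Power ≈ 0.99

Power calculation (paired t-test, normal approximation):
z_β = d · √n - z_α
z_β = 0.55 · √48 - 1.282
z_β = 0.55 · 6.928 - 1.282
z_β = 2.529

Power = Φ(z_β) = Φ(2.529) ≈ 0.994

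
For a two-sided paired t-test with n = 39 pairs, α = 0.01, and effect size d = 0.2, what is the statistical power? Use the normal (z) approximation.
Power ≈ 0.09

Power calculation (paired t-test, normal approximation):
z_β = d · √n - z_{α/2}
z_β = 0.2 · √39 - 2.576
z_β = 0.2 · 6.245 - 2.576
z_β = -1.327

Power = Φ(z_β) = Φ(-1.327) ≈ 0.092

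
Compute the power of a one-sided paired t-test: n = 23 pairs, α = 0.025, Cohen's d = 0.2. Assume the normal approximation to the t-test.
Power ≈ 0.16

Power calculation (paired t-test, normal approximation):
z_β = d · √n - z_α
z_β = 0.2 · √23 - 1.960
z_β = 0.2 · 4.796 - 1.960
z_β = -1.001

Power = Φ(z_β) = Φ(-1.001) ≈ 0.158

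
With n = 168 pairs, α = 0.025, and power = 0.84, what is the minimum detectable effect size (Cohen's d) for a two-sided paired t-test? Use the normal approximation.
d ≈ 0.25

Minimum detectable effect (paired t-test, normal approximation):
d = (z_{α/2} + z_β) / √n
d = (2.241 + 0.994) / √168
d = 3.236 / 12.961
d ≈ 0.25

By Cohen's convention (0.2 small / 0.5 medium / 0.8 large): small effect.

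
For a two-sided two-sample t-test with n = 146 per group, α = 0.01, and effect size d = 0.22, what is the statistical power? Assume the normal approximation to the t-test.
Power ≈ 0.24

Power calculation (two-sample t-test, normal approximation):
z_β = d · √(n/2) - z_{α/2}
z_β = 0.22 · √(146/2) - 2.576
z_β = 0.22 · 8.544 - 2.576
z_β = -0.696

Power = Φ(z_β) = Φ(-0.696) ≈ 0.243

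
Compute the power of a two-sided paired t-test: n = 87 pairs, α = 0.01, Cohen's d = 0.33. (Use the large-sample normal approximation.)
Power ≈ 0.69

Power calculation (paired t-test, normal approximation):
z_β = d · √n - z_{α/2}
z_β = 0.33 · √87 - 2.576
z_β = 0.33 · 9.327 - 2.576
z_β = 0.502

Power = Φ(z_β) = Φ(0.502) ≈ 0.692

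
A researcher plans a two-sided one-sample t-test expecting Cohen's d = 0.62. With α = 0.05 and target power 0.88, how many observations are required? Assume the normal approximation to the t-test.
n = 26

Sample size formula (one-sample t-test, normal approximation):
n = ((z_{α/2} + z_β) / d)²

z_{α/2} = 1.960 (for α = 0.05, two-sided)
z_β = 1.175 (for power = 0.88)
d = 0.62

n = ((1.960 + 1.175) / 0.62)²
n = (5.056)²
n ≈ 25.56
Round up to the next whole number: n = 26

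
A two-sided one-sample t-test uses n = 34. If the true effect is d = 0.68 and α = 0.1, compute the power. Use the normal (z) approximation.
Power ≈ 0.99

Power calculation (one-sample t-test, normal approximation):
z_β = d · √n - z_{α/2}
z_β = 0.68 · √34 - 1.645
z_β = 0.68 · 5.831 - 1.645
z_β = 2.320

Power = Φ(z_β) = Φ(2.320) ≈ 0.990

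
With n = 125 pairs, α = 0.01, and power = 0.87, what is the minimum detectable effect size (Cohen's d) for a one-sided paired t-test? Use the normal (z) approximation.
d ≈ 0.31

Minimum detectable effect (paired t-test, normal approximation):
d = (z_α + z_β) / √n
d = (2.326 + 1.126) / √125
d = 3.453 / 11.180
d ≈ 0.31

By Cohen's convention (0.2 small / 0.5 medium / 0.8 large): small effect.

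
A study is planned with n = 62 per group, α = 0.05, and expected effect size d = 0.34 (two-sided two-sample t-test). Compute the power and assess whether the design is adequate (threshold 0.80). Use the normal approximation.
Power ≈ 0.47; the study is underpowered (power < 0.80)

Power calculation (two-sample t-test, normal approximation):
z_β = d · √(n/2) - z_{α/2}
z_β = 0.34 · √(62/2) - 1.960
z_β = 0.34 · 5.568 - 1.960
z_β = -0.067

Power = Φ(z_β) = Φ(-0.067) ≈ 0.473

Effect size d = 0.34 is small by Cohen's convention (0.2/0.5/0.8).

Threshold: power ≥ 0.80 is conventionally adequate.
Power ≈ 0.47 → the study is underpowered (power < 0.80).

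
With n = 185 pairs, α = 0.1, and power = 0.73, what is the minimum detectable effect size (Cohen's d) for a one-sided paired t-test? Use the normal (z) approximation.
d ≈ 0.14

Minimum detectable effect (paired t-test, normal approximation):
d = (z_α + z_β) / √n
d = (1.282 + 0.613) / √185
d = 1.894 / 13.601
d ≈ 0.14

By Cohen's convention (0.2 small / 0.5 medium / 0.8 large): very small effect.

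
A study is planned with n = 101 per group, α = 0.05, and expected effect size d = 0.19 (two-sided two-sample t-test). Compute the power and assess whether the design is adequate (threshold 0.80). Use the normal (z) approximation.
Power ≈ 0.27; the study is underpowered (power < 0.80)

Power calculation (two-sample t-test, normal approximation):
z_β = d · √(n/2) - z_{α/2}
z_β = 0.19 · √(101/2) - 1.960
z_β = 0.19 · 7.106 - 1.960
z_β = -0.610

Power = Φ(z_β) = Φ(-0.610) ≈ 0.271

Effect size d = 0.19 is very small by Cohen's convention (0.2/0.5/0.8).

Threshold: power ≥ 0.80 is conventionally adequate.
Power ≈ 0.27 → the study is underpowered (power < 0.80).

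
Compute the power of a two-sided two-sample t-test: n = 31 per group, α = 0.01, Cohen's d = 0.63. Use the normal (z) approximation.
Power ≈ 0.46

Power calculation (two-sample t-test, normal approximation):
z_β = d · √(n/2) - z_{α/2}
z_β = 0.63 · √(31/2) - 2.576
z_β = 0.63 · 3.937 - 2.576
z_β = -0.096

Power = Φ(z_β) = Φ(-0.096) ≈ 0.462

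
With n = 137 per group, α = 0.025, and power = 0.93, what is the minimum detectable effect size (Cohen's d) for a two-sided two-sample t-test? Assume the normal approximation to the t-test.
d ≈ 0.45

Minimum detectable effect (two-sample t-test, normal approximation):
d = (z_{α/2} + z_β) / √(n/2)
d = (2.241 + 1.476) / √(137/2)
d = 3.717 / 8.276
d ≈ 0.45

By Cohen's convention (0.2 small / 0.5 medium / 0.8 large): small effect.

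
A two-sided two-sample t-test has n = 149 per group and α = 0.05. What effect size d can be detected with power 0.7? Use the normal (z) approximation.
d ≈ 0.29

Minimum detectable effect (two-sample t-test, normal approximation):
d = (z_{α/2} + z_β) / √(n/2)
d = (1.960 + 0.524) / √(149/2)
d = 2.484 / 8.631
d ≈ 0.29

By Cohen's convention (0.2 small / 0.5 medium / 0.8 large): small effect.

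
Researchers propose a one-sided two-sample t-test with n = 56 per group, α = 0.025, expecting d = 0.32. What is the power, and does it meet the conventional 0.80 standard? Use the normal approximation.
Power ≈ 0.39; the study is underpowered (power < 0.80)

Power calculation (two-sample t-test, normal approximation):
z_β = d · √(n/2) - z_α
z_β = 0.32 · √(56/2) - 1.960
z_β = 0.32 · 5.292 - 1.960
z_β = -0.267

Power = Φ(z_β) = Φ(-0.267) ≈ 0.395

Effect size d = 0.32 is small by Cohen's convention (0.2/0.5/0.8).

Threshold: power ≥ 0.80 is conventionally adequate.
Power ≈ 0.39 → the study is underpowered (power < 0.80).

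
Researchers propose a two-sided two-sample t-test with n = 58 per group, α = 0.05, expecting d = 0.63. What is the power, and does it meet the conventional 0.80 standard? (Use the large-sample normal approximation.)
Power ≈ 0.92; the study is adequately powered (power ≥ 0.80)

Power calculation (two-sample t-test, normal approximation):
z_β = d · √(n/2) - z_{α/2}
z_β = 0.63 · √(58/2) - 1.960
z_β = 0.63 · 5.385 - 1.960
z_β = 1.433

Power = Φ(z_β) = Φ(1.433) ≈ 0.924

Effect size d = 0.63 is medium by Cohen's convention (0.2/0.5/0.8).

Threshold: power ≥ 0.80 is conventionally adequate.
Power ≈ 0.92 → the study is adequately powered (power ≥ 0.80).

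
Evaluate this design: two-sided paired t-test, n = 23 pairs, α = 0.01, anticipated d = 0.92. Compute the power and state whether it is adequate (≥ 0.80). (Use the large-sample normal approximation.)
Power ≈ 0.97; the study is adequately powered (power ≥ 0.80)

Power calculation (paired t-test, normal approximation):
z_β = d · √n - z_{α/2}
z_β = 0.92 · √23 - 2.576
z_β = 0.92 · 4.796 - 2.576
z_β = 1.836

Power = Φ(z_β) = Φ(1.836) ≈ 0.967

Effect size d = 0.92 is large by Cohen's convention (0.2/0.5/0.8).

Threshold: power ≥ 0.80 is conventionally adequate.
Power ≈ 0.97 → the study is adequately powered (power ≥ 0.80).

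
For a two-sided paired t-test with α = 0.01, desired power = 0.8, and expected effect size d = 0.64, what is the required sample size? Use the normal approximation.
n = 29 pairs

Sample size formula (paired t-test, normal approximation):
n = ((z_{α/2} + z_β) / d)²

z_{α/2} = 2.576 (for α = 0.01, two-sided)
z_β = 0.842 (for power = 0.8)
d = 0.64

n = ((2.576 + 0.842) / 0.64)²
n = (5.341)²
n ≈ 28.53
Round up to the next whole number: n = 29 pairs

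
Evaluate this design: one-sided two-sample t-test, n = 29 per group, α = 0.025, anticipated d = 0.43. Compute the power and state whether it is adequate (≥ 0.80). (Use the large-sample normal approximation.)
Power ≈ 0.37; the study is underpowered (power < 0.80)

Power calculation (two-sample t-test, normal approximation):
z_β = d · √(n/2) - z_α
z_β = 0.43 · √(29/2) - 1.960
z_β = 0.43 · 3.808 - 1.960
z_β = -0.323

Power = Φ(z_β) = Φ(-0.323) ≈ 0.374

Effect size d = 0.43 is small by Cohen's convention (0.2/0.5/0.8).

Threshold: power ≥ 0.80 is conventionally adequate.
Power ≈ 0.37 → the study is underpowered (power < 0.80).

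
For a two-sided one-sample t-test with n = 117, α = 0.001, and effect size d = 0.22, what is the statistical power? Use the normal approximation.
Power ≈ 0.18

Power calculation (one-sample t-test, normal approximation):
z_β = d · √n - z_{α/2}
z_β = 0.22 · √117 - 3.291
z_β = 0.22 · 10.817 - 3.291
z_β = -0.911

Power = Φ(z_β) = Φ(-0.911) ≈ 0.181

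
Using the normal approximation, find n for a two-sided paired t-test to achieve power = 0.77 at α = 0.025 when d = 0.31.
n = 93 pairs

Sample size formula (paired t-test, normal approximation):
n = ((z_{α/2} + z_β) / d)²

z_{α/2} = 2.241 (for α = 0.025, two-sided)
z_β = 0.739 (for power = 0.77)
d = 0.31

n = ((2.241 + 0.739) / 0.31)²
n = (9.613)²
n ≈ 92.41
Round up to the next whole number: n = 93 pairs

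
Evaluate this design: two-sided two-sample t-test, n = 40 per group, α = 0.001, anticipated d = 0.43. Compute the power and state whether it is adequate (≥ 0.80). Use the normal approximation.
Power ≈ 0.09; the study is underpowered (power < 0.80)

Power calculation (two-sample t-test, normal approximation):
z_β = d · √(n/2) - z_{α/2}
z_β = 0.43 · √(40/2) - 3.291
z_β = 0.43 · 4.472 - 3.291
z_β = -1.368

Power = Φ(z_β) = Φ(-1.368) ≈ 0.086

Effect size d = 0.43 is small by Cohen's convention (0.2/0.5/0.8).

Threshold: power ≥ 0.80 is conventionally adequate.
Power ≈ 0.09 → the study is underpowered (power < 0.80).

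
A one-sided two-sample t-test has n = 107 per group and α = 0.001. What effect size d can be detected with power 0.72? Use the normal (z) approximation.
d ≈ 0.50

Minimum detectable effect (two-sample t-test, normal approximation):
d = (z_α + z_β) / √(n/2)
d = (3.090 + 0.583) / √(107/2)
d = 3.673 / 7.314
d ≈ 0.50

By Cohen's convention (0.2 small / 0.5 medium / 0.8 large): medium effect.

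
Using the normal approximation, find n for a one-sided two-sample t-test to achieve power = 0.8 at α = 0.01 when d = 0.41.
n = 120 per group

Sample size formula (two-sample t-test, normal approximation):
n = 2 · ((z_α + z_β) / d)²

z_α = 2.326 (for α = 0.01, one-sided)
z_β = 0.842 (for power = 0.8)
d = 0.41

n = 2 · ((2.326 + 0.842) / 0.41)²
n = 2 · (7.727)²
n ≈ 119.41
Round up to the next whole number: n = 120 per group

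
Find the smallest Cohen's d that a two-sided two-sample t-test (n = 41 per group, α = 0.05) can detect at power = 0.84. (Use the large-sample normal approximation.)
d ≈ 0.65

Minimum detectable effect (two-sample t-test, normal approximation):
d = (z_{α/2} + z_β) / √(n/2)
d = (1.960 + 0.994) / √(41/2)
d = 2.954 / 4.528
d ≈ 0.65

By Cohen's convention (0.2 small / 0.5 medium / 0.8 large): medium effect.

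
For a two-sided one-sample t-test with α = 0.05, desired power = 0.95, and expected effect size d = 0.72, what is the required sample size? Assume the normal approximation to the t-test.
n = 26

Sample size formula (one-sample t-test, normal approximation):
n = ((z_{α/2} + z_β) / d)²

z_{α/2} = 1.960 (for α = 0.05, two-sided)
z_β = 1.645 (for power = 0.95)
d = 0.72

n = ((1.960 + 1.645) / 0.72)²
n = (5.007)²
n ≈ 25.07
Round up to the next whole number: n = 26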